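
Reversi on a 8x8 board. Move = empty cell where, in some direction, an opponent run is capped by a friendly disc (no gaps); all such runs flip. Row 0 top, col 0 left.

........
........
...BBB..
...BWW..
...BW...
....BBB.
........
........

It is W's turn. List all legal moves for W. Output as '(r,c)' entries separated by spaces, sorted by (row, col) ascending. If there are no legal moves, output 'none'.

(1,2): flips 1 -> legal
(1,3): flips 1 -> legal
(1,4): flips 1 -> legal
(1,5): flips 1 -> legal
(1,6): flips 1 -> legal
(2,2): flips 1 -> legal
(2,6): no bracket -> illegal
(3,2): flips 1 -> legal
(3,6): no bracket -> illegal
(4,2): flips 1 -> legal
(4,5): no bracket -> illegal
(4,6): no bracket -> illegal
(4,7): no bracket -> illegal
(5,2): flips 1 -> legal
(5,3): no bracket -> illegal
(5,7): no bracket -> illegal
(6,3): no bracket -> illegal
(6,4): flips 1 -> legal
(6,5): no bracket -> illegal
(6,6): flips 1 -> legal
(6,7): no bracket -> illegal

Answer: (1,2) (1,3) (1,4) (1,5) (1,6) (2,2) (3,2) (4,2) (5,2) (6,4) (6,6)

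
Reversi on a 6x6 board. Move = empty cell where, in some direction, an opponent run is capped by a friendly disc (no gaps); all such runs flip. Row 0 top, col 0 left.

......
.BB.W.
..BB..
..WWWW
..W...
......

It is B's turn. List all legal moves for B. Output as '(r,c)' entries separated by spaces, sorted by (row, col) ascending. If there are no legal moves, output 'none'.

Answer: (0,5) (4,1) (4,3) (4,4) (4,5) (5,2)

Derivation:
(0,3): no bracket -> illegal
(0,4): no bracket -> illegal
(0,5): flips 1 -> legal
(1,3): no bracket -> illegal
(1,5): no bracket -> illegal
(2,1): no bracket -> illegal
(2,4): no bracket -> illegal
(2,5): no bracket -> illegal
(3,1): no bracket -> illegal
(4,1): flips 1 -> legal
(4,3): flips 1 -> legal
(4,4): flips 1 -> legal
(4,5): flips 1 -> legal
(5,1): no bracket -> illegal
(5,2): flips 2 -> legal
(5,3): no bracket -> illegal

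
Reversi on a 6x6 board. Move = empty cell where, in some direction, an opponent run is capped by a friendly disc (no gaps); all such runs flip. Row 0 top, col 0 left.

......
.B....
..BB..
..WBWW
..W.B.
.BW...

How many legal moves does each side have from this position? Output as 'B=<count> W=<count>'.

Answer: B=5 W=6

Derivation:
-- B to move --
(2,1): no bracket -> illegal
(2,4): flips 1 -> legal
(2,5): no bracket -> illegal
(3,1): flips 1 -> legal
(4,1): flips 1 -> legal
(4,3): no bracket -> illegal
(4,5): flips 1 -> legal
(5,3): flips 1 -> legal
B mobility = 5
-- W to move --
(0,0): no bracket -> illegal
(0,1): no bracket -> illegal
(0,2): no bracket -> illegal
(1,0): no bracket -> illegal
(1,2): flips 2 -> legal
(1,3): no bracket -> illegal
(1,4): flips 1 -> legal
(2,0): no bracket -> illegal
(2,1): no bracket -> illegal
(2,4): flips 1 -> legal
(3,1): no bracket -> illegal
(4,0): no bracket -> illegal
(4,1): no bracket -> illegal
(4,3): no bracket -> illegal
(4,5): no bracket -> illegal
(5,0): flips 1 -> legal
(5,3): flips 1 -> legal
(5,4): flips 1 -> legal
(5,5): no bracket -> illegal
W mobility = 6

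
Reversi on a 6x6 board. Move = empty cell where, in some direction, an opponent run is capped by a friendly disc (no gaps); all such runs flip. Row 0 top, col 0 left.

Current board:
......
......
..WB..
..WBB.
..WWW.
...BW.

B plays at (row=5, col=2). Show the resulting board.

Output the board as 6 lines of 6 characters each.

Place B at (5,2); scan 8 dirs for brackets.
Dir NW: first cell '.' (not opp) -> no flip
Dir N: opp run (4,2) (3,2) (2,2), next='.' -> no flip
Dir NE: opp run (4,3) capped by B -> flip
Dir W: first cell '.' (not opp) -> no flip
Dir E: first cell 'B' (not opp) -> no flip
Dir SW: edge -> no flip
Dir S: edge -> no flip
Dir SE: edge -> no flip
All flips: (4,3)

Answer: ......
......
..WB..
..WBB.
..WBW.
..BBW.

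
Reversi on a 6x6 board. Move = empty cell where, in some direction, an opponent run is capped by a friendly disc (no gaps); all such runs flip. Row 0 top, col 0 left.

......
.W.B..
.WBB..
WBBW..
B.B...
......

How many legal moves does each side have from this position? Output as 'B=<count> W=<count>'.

Answer: B=8 W=6

Derivation:
-- B to move --
(0,0): flips 1 -> legal
(0,1): flips 2 -> legal
(0,2): no bracket -> illegal
(1,0): flips 1 -> legal
(1,2): no bracket -> illegal
(2,0): flips 2 -> legal
(2,4): flips 1 -> legal
(3,4): flips 1 -> legal
(4,1): no bracket -> illegal
(4,3): flips 1 -> legal
(4,4): flips 1 -> legal
B mobility = 8
-- W to move --
(0,2): no bracket -> illegal
(0,3): flips 2 -> legal
(0,4): no bracket -> illegal
(1,2): no bracket -> illegal
(1,4): no bracket -> illegal
(2,0): no bracket -> illegal
(2,4): flips 2 -> legal
(3,4): no bracket -> illegal
(4,1): flips 1 -> legal
(4,3): flips 1 -> legal
(5,0): flips 1 -> legal
(5,1): flips 1 -> legal
(5,2): no bracket -> illegal
(5,3): no bracket -> illegal
W mobility = 6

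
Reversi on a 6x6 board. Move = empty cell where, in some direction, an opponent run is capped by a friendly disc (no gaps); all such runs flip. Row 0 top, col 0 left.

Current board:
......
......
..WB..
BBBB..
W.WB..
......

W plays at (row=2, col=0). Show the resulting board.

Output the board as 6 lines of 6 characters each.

Place W at (2,0); scan 8 dirs for brackets.
Dir NW: edge -> no flip
Dir N: first cell '.' (not opp) -> no flip
Dir NE: first cell '.' (not opp) -> no flip
Dir W: edge -> no flip
Dir E: first cell '.' (not opp) -> no flip
Dir SW: edge -> no flip
Dir S: opp run (3,0) capped by W -> flip
Dir SE: opp run (3,1) capped by W -> flip
All flips: (3,0) (3,1)

Answer: ......
......
W.WB..
WWBB..
W.WB..
......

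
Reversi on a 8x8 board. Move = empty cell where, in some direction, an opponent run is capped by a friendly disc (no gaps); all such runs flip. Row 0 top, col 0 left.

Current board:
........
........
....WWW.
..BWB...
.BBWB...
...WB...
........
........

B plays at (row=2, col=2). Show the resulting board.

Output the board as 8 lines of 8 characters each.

Place B at (2,2); scan 8 dirs for brackets.
Dir NW: first cell '.' (not opp) -> no flip
Dir N: first cell '.' (not opp) -> no flip
Dir NE: first cell '.' (not opp) -> no flip
Dir W: first cell '.' (not opp) -> no flip
Dir E: first cell '.' (not opp) -> no flip
Dir SW: first cell '.' (not opp) -> no flip
Dir S: first cell 'B' (not opp) -> no flip
Dir SE: opp run (3,3) capped by B -> flip
All flips: (3,3)

Answer: ........
........
..B.WWW.
..BBB...
.BBWB...
...WB...
........
........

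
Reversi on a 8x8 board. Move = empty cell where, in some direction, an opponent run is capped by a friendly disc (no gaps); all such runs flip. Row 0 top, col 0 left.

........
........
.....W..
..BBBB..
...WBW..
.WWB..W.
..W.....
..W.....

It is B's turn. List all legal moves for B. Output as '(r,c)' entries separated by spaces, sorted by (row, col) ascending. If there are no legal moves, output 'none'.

Answer: (1,5) (1,6) (4,2) (4,6) (5,0) (5,4) (5,5) (6,1) (6,7) (7,1)

Derivation:
(1,4): no bracket -> illegal
(1,5): flips 1 -> legal
(1,6): flips 1 -> legal
(2,4): no bracket -> illegal
(2,6): no bracket -> illegal
(3,6): no bracket -> illegal
(4,0): no bracket -> illegal
(4,1): no bracket -> illegal
(4,2): flips 1 -> legal
(4,6): flips 1 -> legal
(4,7): no bracket -> illegal
(5,0): flips 2 -> legal
(5,4): flips 1 -> legal
(5,5): flips 1 -> legal
(5,7): no bracket -> illegal
(6,0): no bracket -> illegal
(6,1): flips 2 -> legal
(6,3): no bracket -> illegal
(6,5): no bracket -> illegal
(6,6): no bracket -> illegal
(6,7): flips 2 -> legal
(7,1): flips 1 -> legal
(7,3): no bracket -> illegal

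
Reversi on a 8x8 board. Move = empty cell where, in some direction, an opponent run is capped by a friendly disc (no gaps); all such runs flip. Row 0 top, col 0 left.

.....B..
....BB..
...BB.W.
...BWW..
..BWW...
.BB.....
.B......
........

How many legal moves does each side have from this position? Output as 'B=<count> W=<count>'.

-- B to move --
(1,6): no bracket -> illegal
(1,7): no bracket -> illegal
(2,5): flips 2 -> legal
(2,7): no bracket -> illegal
(3,2): no bracket -> illegal
(3,6): flips 2 -> legal
(3,7): flips 1 -> legal
(4,5): flips 3 -> legal
(4,6): flips 1 -> legal
(5,3): flips 1 -> legal
(5,4): flips 2 -> legal
(5,5): flips 1 -> legal
B mobility = 8
-- W to move --
(0,3): no bracket -> illegal
(0,4): flips 3 -> legal
(0,6): no bracket -> illegal
(1,2): flips 1 -> legal
(1,3): flips 3 -> legal
(1,6): no bracket -> illegal
(2,2): flips 1 -> legal
(2,5): no bracket -> illegal
(3,1): no bracket -> illegal
(3,2): flips 1 -> legal
(4,0): no bracket -> illegal
(4,1): flips 1 -> legal
(5,0): no bracket -> illegal
(5,3): no bracket -> illegal
(6,0): no bracket -> illegal
(6,2): no bracket -> illegal
(6,3): no bracket -> illegal
(7,0): flips 2 -> legal
(7,1): no bracket -> illegal
(7,2): no bracket -> illegal
W mobility = 7

Answer: B=8 W=7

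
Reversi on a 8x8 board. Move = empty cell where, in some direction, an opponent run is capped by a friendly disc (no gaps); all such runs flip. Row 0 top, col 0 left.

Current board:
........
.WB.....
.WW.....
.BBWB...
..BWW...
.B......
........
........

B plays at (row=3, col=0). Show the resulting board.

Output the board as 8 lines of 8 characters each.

Place B at (3,0); scan 8 dirs for brackets.
Dir NW: edge -> no flip
Dir N: first cell '.' (not opp) -> no flip
Dir NE: opp run (2,1) capped by B -> flip
Dir W: edge -> no flip
Dir E: first cell 'B' (not opp) -> no flip
Dir SW: edge -> no flip
Dir S: first cell '.' (not opp) -> no flip
Dir SE: first cell '.' (not opp) -> no flip
All flips: (2,1)

Answer: ........
.WB.....
.BW.....
BBBWB...
..BWW...
.B......
........
........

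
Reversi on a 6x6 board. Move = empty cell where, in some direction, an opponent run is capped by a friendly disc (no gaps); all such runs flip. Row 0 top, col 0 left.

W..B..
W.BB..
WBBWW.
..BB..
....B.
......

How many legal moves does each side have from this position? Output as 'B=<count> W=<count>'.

Answer: B=5 W=5

Derivation:
-- B to move --
(0,1): no bracket -> illegal
(1,1): no bracket -> illegal
(1,4): flips 1 -> legal
(1,5): flips 1 -> legal
(2,5): flips 2 -> legal
(3,0): no bracket -> illegal
(3,1): no bracket -> illegal
(3,4): flips 1 -> legal
(3,5): flips 1 -> legal
B mobility = 5
-- W to move --
(0,1): flips 1 -> legal
(0,2): flips 1 -> legal
(0,4): no bracket -> illegal
(1,1): no bracket -> illegal
(1,4): no bracket -> illegal
(3,0): no bracket -> illegal
(3,1): no bracket -> illegal
(3,4): no bracket -> illegal
(3,5): no bracket -> illegal
(4,1): flips 1 -> legal
(4,2): flips 1 -> legal
(4,3): flips 3 -> legal
(4,5): no bracket -> illegal
(5,3): no bracket -> illegal
(5,4): no bracket -> illegal
(5,5): no bracket -> illegal
W mobility = 5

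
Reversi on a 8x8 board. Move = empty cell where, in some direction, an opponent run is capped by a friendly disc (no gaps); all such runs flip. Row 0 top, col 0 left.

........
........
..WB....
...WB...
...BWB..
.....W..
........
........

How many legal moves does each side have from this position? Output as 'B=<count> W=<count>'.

-- B to move --
(1,1): no bracket -> illegal
(1,2): no bracket -> illegal
(1,3): no bracket -> illegal
(2,1): flips 1 -> legal
(2,4): no bracket -> illegal
(3,1): no bracket -> illegal
(3,2): flips 1 -> legal
(3,5): no bracket -> illegal
(4,2): no bracket -> illegal
(4,6): no bracket -> illegal
(5,3): no bracket -> illegal
(5,4): flips 1 -> legal
(5,6): no bracket -> illegal
(6,4): no bracket -> illegal
(6,5): flips 1 -> legal
(6,6): no bracket -> illegal
B mobility = 4
-- W to move --
(1,2): no bracket -> illegal
(1,3): flips 1 -> legal
(1,4): no bracket -> illegal
(2,4): flips 2 -> legal
(2,5): no bracket -> illegal
(3,2): no bracket -> illegal
(3,5): flips 2 -> legal
(3,6): no bracket -> illegal
(4,2): flips 1 -> legal
(4,6): flips 1 -> legal
(5,2): no bracket -> illegal
(5,3): flips 1 -> legal
(5,4): no bracket -> illegal
(5,6): no bracket -> illegal
W mobility = 6

Answer: B=4 W=6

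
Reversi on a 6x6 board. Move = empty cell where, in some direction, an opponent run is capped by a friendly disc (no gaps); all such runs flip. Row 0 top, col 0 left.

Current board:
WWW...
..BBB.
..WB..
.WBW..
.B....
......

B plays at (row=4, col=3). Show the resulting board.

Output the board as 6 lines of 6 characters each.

Place B at (4,3); scan 8 dirs for brackets.
Dir NW: first cell 'B' (not opp) -> no flip
Dir N: opp run (3,3) capped by B -> flip
Dir NE: first cell '.' (not opp) -> no flip
Dir W: first cell '.' (not opp) -> no flip
Dir E: first cell '.' (not opp) -> no flip
Dir SW: first cell '.' (not opp) -> no flip
Dir S: first cell '.' (not opp) -> no flip
Dir SE: first cell '.' (not opp) -> no flip
All flips: (3,3)

Answer: WWW...
..BBB.
..WB..
.WBB..
.B.B..
......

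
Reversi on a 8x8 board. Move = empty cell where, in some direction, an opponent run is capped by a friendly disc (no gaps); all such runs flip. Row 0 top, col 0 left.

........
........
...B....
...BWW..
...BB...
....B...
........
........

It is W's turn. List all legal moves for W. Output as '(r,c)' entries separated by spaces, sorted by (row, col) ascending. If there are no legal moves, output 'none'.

(1,2): flips 1 -> legal
(1,3): no bracket -> illegal
(1,4): no bracket -> illegal
(2,2): no bracket -> illegal
(2,4): no bracket -> illegal
(3,2): flips 1 -> legal
(4,2): no bracket -> illegal
(4,5): no bracket -> illegal
(5,2): flips 1 -> legal
(5,3): flips 1 -> legal
(5,5): no bracket -> illegal
(6,3): no bracket -> illegal
(6,4): flips 2 -> legal
(6,5): no bracket -> illegal

Answer: (1,2) (3,2) (5,2) (5,3) (6,4)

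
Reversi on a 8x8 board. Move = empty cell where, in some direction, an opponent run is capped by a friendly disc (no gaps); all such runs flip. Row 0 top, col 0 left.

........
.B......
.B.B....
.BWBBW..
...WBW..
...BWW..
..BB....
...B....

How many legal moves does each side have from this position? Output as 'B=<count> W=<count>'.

-- B to move --
(2,2): no bracket -> illegal
(2,4): no bracket -> illegal
(2,5): no bracket -> illegal
(2,6): flips 1 -> legal
(3,6): flips 3 -> legal
(4,1): flips 1 -> legal
(4,2): flips 1 -> legal
(4,6): flips 1 -> legal
(5,2): flips 1 -> legal
(5,6): flips 3 -> legal
(6,4): flips 1 -> legal
(6,5): flips 3 -> legal
(6,6): flips 1 -> legal
B mobility = 10
-- W to move --
(0,0): no bracket -> illegal
(0,1): no bracket -> illegal
(0,2): no bracket -> illegal
(1,0): flips 1 -> legal
(1,2): flips 2 -> legal
(1,3): flips 2 -> legal
(1,4): flips 1 -> legal
(2,0): no bracket -> illegal
(2,2): flips 2 -> legal
(2,4): flips 2 -> legal
(2,5): flips 1 -> legal
(3,0): flips 1 -> legal
(4,0): no bracket -> illegal
(4,1): no bracket -> illegal
(4,2): no bracket -> illegal
(5,1): no bracket -> illegal
(5,2): flips 1 -> legal
(6,1): no bracket -> illegal
(6,4): no bracket -> illegal
(7,1): flips 3 -> legal
(7,2): flips 1 -> legal
(7,4): no bracket -> illegal
W mobility = 11

Answer: B=10 W=11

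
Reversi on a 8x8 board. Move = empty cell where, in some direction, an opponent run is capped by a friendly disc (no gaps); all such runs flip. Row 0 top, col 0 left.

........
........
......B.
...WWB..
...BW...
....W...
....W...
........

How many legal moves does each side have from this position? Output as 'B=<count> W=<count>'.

-- B to move --
(2,2): no bracket -> illegal
(2,3): flips 1 -> legal
(2,4): no bracket -> illegal
(2,5): flips 1 -> legal
(3,2): flips 2 -> legal
(4,2): no bracket -> illegal
(4,5): flips 1 -> legal
(5,3): flips 1 -> legal
(5,5): no bracket -> illegal
(6,3): no bracket -> illegal
(6,5): flips 1 -> legal
(7,3): no bracket -> illegal
(7,4): no bracket -> illegal
(7,5): no bracket -> illegal
B mobility = 6
-- W to move --
(1,5): no bracket -> illegal
(1,6): no bracket -> illegal
(1,7): flips 2 -> legal
(2,4): no bracket -> illegal
(2,5): no bracket -> illegal
(2,7): no bracket -> illegal
(3,2): flips 1 -> legal
(3,6): flips 1 -> legal
(3,7): no bracket -> illegal
(4,2): flips 1 -> legal
(4,5): no bracket -> illegal
(4,6): no bracket -> illegal
(5,2): flips 1 -> legal
(5,3): flips 1 -> legal
W mobility = 6

Answer: B=6 W=6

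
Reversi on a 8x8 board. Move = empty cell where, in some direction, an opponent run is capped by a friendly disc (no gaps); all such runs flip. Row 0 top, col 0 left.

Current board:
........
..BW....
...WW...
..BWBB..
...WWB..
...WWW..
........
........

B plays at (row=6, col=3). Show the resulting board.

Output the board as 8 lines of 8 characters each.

Answer: ........
..BW....
...WW...
..BWBB..
...WWB..
...WBW..
...B....
........

Derivation:
Place B at (6,3); scan 8 dirs for brackets.
Dir NW: first cell '.' (not opp) -> no flip
Dir N: opp run (5,3) (4,3) (3,3) (2,3) (1,3), next='.' -> no flip
Dir NE: opp run (5,4) capped by B -> flip
Dir W: first cell '.' (not opp) -> no flip
Dir E: first cell '.' (not opp) -> no flip
Dir SW: first cell '.' (not opp) -> no flip
Dir S: first cell '.' (not opp) -> no flip
Dir SE: first cell '.' (not opp) -> no flip
All flips: (5,4)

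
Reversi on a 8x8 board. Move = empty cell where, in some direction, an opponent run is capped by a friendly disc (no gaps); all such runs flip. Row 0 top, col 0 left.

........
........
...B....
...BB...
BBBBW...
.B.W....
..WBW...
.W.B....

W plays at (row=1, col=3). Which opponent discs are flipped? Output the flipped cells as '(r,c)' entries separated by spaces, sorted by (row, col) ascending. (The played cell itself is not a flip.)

Dir NW: first cell '.' (not opp) -> no flip
Dir N: first cell '.' (not opp) -> no flip
Dir NE: first cell '.' (not opp) -> no flip
Dir W: first cell '.' (not opp) -> no flip
Dir E: first cell '.' (not opp) -> no flip
Dir SW: first cell '.' (not opp) -> no flip
Dir S: opp run (2,3) (3,3) (4,3) capped by W -> flip
Dir SE: first cell '.' (not opp) -> no flip

Answer: (2,3) (3,3) (4,3)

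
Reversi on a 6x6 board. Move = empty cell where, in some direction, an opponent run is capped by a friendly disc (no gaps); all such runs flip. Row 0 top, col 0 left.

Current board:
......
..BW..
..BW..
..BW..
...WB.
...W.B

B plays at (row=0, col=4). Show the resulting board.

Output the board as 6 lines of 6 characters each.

Place B at (0,4); scan 8 dirs for brackets.
Dir NW: edge -> no flip
Dir N: edge -> no flip
Dir NE: edge -> no flip
Dir W: first cell '.' (not opp) -> no flip
Dir E: first cell '.' (not opp) -> no flip
Dir SW: opp run (1,3) capped by B -> flip
Dir S: first cell '.' (not opp) -> no flip
Dir SE: first cell '.' (not opp) -> no flip
All flips: (1,3)

Answer: ....B.
..BB..
..BW..
..BW..
...WB.
...W.B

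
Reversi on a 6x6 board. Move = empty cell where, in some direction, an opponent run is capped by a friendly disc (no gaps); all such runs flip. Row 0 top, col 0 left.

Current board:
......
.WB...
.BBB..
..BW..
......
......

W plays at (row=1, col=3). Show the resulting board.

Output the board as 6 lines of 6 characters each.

Answer: ......
.WWW..
.BBW..
..BW..
......
......

Derivation:
Place W at (1,3); scan 8 dirs for brackets.
Dir NW: first cell '.' (not opp) -> no flip
Dir N: first cell '.' (not opp) -> no flip
Dir NE: first cell '.' (not opp) -> no flip
Dir W: opp run (1,2) capped by W -> flip
Dir E: first cell '.' (not opp) -> no flip
Dir SW: opp run (2,2), next='.' -> no flip
Dir S: opp run (2,3) capped by W -> flip
Dir SE: first cell '.' (not opp) -> no flip
All flips: (1,2) (2,3)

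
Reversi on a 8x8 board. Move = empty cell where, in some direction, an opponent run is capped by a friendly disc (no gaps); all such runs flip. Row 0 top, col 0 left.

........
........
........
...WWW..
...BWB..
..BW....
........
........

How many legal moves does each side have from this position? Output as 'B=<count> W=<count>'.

-- B to move --
(2,2): no bracket -> illegal
(2,3): flips 2 -> legal
(2,4): no bracket -> illegal
(2,5): flips 2 -> legal
(2,6): no bracket -> illegal
(3,2): no bracket -> illegal
(3,6): no bracket -> illegal
(4,2): no bracket -> illegal
(4,6): no bracket -> illegal
(5,4): flips 1 -> legal
(5,5): no bracket -> illegal
(6,2): no bracket -> illegal
(6,3): flips 1 -> legal
(6,4): no bracket -> illegal
B mobility = 4
-- W to move --
(3,2): no bracket -> illegal
(3,6): no bracket -> illegal
(4,1): no bracket -> illegal
(4,2): flips 1 -> legal
(4,6): flips 1 -> legal
(5,1): flips 1 -> legal
(5,4): no bracket -> illegal
(5,5): flips 1 -> legal
(5,6): flips 1 -> legal
(6,1): flips 2 -> legal
(6,2): no bracket -> illegal
(6,3): no bracket -> illegal
W mobility = 6

Answer: B=4 W=6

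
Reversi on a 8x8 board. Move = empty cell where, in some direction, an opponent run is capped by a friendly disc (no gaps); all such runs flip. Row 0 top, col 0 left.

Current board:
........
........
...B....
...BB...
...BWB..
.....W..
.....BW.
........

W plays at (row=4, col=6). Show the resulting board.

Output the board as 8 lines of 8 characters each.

Place W at (4,6); scan 8 dirs for brackets.
Dir NW: first cell '.' (not opp) -> no flip
Dir N: first cell '.' (not opp) -> no flip
Dir NE: first cell '.' (not opp) -> no flip
Dir W: opp run (4,5) capped by W -> flip
Dir E: first cell '.' (not opp) -> no flip
Dir SW: first cell 'W' (not opp) -> no flip
Dir S: first cell '.' (not opp) -> no flip
Dir SE: first cell '.' (not opp) -> no flip
All flips: (4,5)

Answer: ........
........
...B....
...BB...
...BWWW.
.....W..
.....BW.
........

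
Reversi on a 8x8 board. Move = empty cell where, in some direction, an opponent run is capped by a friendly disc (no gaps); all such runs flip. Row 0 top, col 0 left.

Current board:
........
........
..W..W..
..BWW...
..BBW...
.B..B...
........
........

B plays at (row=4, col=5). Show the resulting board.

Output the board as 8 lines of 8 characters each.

Place B at (4,5); scan 8 dirs for brackets.
Dir NW: opp run (3,4), next='.' -> no flip
Dir N: first cell '.' (not opp) -> no flip
Dir NE: first cell '.' (not opp) -> no flip
Dir W: opp run (4,4) capped by B -> flip
Dir E: first cell '.' (not opp) -> no flip
Dir SW: first cell 'B' (not opp) -> no flip
Dir S: first cell '.' (not opp) -> no flip
Dir SE: first cell '.' (not opp) -> no flip
All flips: (4,4)

Answer: ........
........
..W..W..
..BWW...
..BBBB..
.B..B...
........
........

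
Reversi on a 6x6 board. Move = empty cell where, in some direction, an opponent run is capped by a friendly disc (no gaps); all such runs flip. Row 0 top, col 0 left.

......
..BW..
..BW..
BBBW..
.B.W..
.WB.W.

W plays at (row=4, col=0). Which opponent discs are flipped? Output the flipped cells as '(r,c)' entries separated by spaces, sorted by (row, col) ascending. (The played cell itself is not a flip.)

Dir NW: edge -> no flip
Dir N: opp run (3,0), next='.' -> no flip
Dir NE: opp run (3,1) (2,2) capped by W -> flip
Dir W: edge -> no flip
Dir E: opp run (4,1), next='.' -> no flip
Dir SW: edge -> no flip
Dir S: first cell '.' (not opp) -> no flip
Dir SE: first cell 'W' (not opp) -> no flip

Answer: (2,2) (3,1)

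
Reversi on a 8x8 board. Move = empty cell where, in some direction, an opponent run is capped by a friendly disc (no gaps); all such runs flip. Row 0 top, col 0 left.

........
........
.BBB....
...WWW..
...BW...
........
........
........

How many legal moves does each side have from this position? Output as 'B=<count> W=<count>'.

Answer: B=3 W=6

Derivation:
-- B to move --
(2,4): no bracket -> illegal
(2,5): flips 1 -> legal
(2,6): no bracket -> illegal
(3,2): no bracket -> illegal
(3,6): no bracket -> illegal
(4,2): no bracket -> illegal
(4,5): flips 2 -> legal
(4,6): no bracket -> illegal
(5,3): no bracket -> illegal
(5,4): no bracket -> illegal
(5,5): flips 2 -> legal
B mobility = 3
-- W to move --
(1,0): no bracket -> illegal
(1,1): flips 1 -> legal
(1,2): flips 1 -> legal
(1,3): flips 1 -> legal
(1,4): no bracket -> illegal
(2,0): no bracket -> illegal
(2,4): no bracket -> illegal
(3,0): no bracket -> illegal
(3,1): no bracket -> illegal
(3,2): no bracket -> illegal
(4,2): flips 1 -> legal
(5,2): flips 1 -> legal
(5,3): flips 1 -> legal
(5,4): no bracket -> illegal
W mobility = 6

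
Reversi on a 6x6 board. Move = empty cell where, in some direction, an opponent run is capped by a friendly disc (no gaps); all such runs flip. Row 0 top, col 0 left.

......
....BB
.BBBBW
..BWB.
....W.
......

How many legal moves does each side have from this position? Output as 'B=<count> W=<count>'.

Answer: B=5 W=9

Derivation:
-- B to move --
(3,5): flips 1 -> legal
(4,2): flips 1 -> legal
(4,3): flips 1 -> legal
(4,5): no bracket -> illegal
(5,3): no bracket -> illegal
(5,4): flips 1 -> legal
(5,5): flips 2 -> legal
B mobility = 5
-- W to move --
(0,3): flips 1 -> legal
(0,4): flips 3 -> legal
(0,5): flips 1 -> legal
(1,0): no bracket -> illegal
(1,1): flips 1 -> legal
(1,2): no bracket -> illegal
(1,3): flips 1 -> legal
(2,0): flips 4 -> legal
(3,0): no bracket -> illegal
(3,1): flips 1 -> legal
(3,5): flips 1 -> legal
(4,1): no bracket -> illegal
(4,2): no bracket -> illegal
(4,3): flips 1 -> legal
(4,5): no bracket -> illegal
W mobility = 9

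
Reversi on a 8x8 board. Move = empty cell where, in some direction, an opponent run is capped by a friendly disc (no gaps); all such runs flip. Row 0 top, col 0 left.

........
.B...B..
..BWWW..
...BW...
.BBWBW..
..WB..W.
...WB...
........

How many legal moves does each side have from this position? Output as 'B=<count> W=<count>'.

Answer: B=9 W=9

Derivation:
-- B to move --
(1,2): no bracket -> illegal
(1,3): flips 1 -> legal
(1,4): flips 2 -> legal
(1,6): no bracket -> illegal
(2,6): flips 3 -> legal
(3,2): no bracket -> illegal
(3,5): flips 2 -> legal
(3,6): no bracket -> illegal
(4,6): flips 1 -> legal
(4,7): no bracket -> illegal
(5,1): flips 1 -> legal
(5,4): no bracket -> illegal
(5,5): no bracket -> illegal
(5,7): no bracket -> illegal
(6,1): no bracket -> illegal
(6,2): flips 2 -> legal
(6,5): no bracket -> illegal
(6,6): no bracket -> illegal
(6,7): no bracket -> illegal
(7,2): no bracket -> illegal
(7,3): flips 1 -> legal
(7,4): flips 2 -> legal
B mobility = 9
-- W to move --
(0,0): no bracket -> illegal
(0,1): no bracket -> illegal
(0,2): no bracket -> illegal
(0,4): no bracket -> illegal
(0,5): flips 1 -> legal
(0,6): flips 1 -> legal
(1,0): no bracket -> illegal
(1,2): no bracket -> illegal
(1,3): no bracket -> illegal
(1,4): no bracket -> illegal
(1,6): no bracket -> illegal
(2,0): no bracket -> illegal
(2,1): flips 1 -> legal
(2,6): no bracket -> illegal
(3,0): flips 1 -> legal
(3,1): no bracket -> illegal
(3,2): flips 2 -> legal
(3,5): no bracket -> illegal
(4,0): flips 2 -> legal
(5,0): no bracket -> illegal
(5,1): flips 2 -> legal
(5,4): flips 2 -> legal
(5,5): no bracket -> illegal
(6,2): no bracket -> illegal
(6,5): flips 1 -> legal
(7,3): no bracket -> illegal
(7,4): no bracket -> illegal
(7,5): no bracket -> illegal
W mobility = 9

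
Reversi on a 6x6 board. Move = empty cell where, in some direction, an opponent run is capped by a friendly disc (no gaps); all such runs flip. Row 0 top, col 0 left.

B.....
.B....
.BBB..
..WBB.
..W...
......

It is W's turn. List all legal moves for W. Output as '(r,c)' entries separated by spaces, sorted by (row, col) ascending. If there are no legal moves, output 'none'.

(0,1): no bracket -> illegal
(0,2): no bracket -> illegal
(1,0): flips 1 -> legal
(1,2): flips 1 -> legal
(1,3): no bracket -> illegal
(1,4): flips 1 -> legal
(2,0): no bracket -> illegal
(2,4): flips 1 -> legal
(2,5): no bracket -> illegal
(3,0): no bracket -> illegal
(3,1): no bracket -> illegal
(3,5): flips 2 -> legal
(4,3): no bracket -> illegal
(4,4): no bracket -> illegal
(4,5): no bracket -> illegal

Answer: (1,0) (1,2) (1,4) (2,4) (3,5)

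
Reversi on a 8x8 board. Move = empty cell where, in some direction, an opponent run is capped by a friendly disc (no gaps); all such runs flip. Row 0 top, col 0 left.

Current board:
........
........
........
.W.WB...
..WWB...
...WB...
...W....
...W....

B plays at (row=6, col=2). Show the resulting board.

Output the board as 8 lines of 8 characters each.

Place B at (6,2); scan 8 dirs for brackets.
Dir NW: first cell '.' (not opp) -> no flip
Dir N: first cell '.' (not opp) -> no flip
Dir NE: opp run (5,3) capped by B -> flip
Dir W: first cell '.' (not opp) -> no flip
Dir E: opp run (6,3), next='.' -> no flip
Dir SW: first cell '.' (not opp) -> no flip
Dir S: first cell '.' (not opp) -> no flip
Dir SE: opp run (7,3), next=edge -> no flip
All flips: (5,3)

Answer: ........
........
........
.W.WB...
..WWB...
...BB...
..BW....
...W....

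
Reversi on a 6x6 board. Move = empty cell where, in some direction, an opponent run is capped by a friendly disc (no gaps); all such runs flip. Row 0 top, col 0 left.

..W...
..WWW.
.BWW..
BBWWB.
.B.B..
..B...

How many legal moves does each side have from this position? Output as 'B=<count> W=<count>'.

-- B to move --
(0,1): flips 2 -> legal
(0,3): flips 4 -> legal
(0,4): flips 2 -> legal
(0,5): flips 3 -> legal
(1,1): no bracket -> illegal
(1,5): no bracket -> illegal
(2,4): flips 2 -> legal
(2,5): no bracket -> illegal
(4,2): no bracket -> illegal
(4,4): no bracket -> illegal
B mobility = 5
-- W to move --
(1,0): flips 1 -> legal
(1,1): no bracket -> illegal
(2,0): flips 1 -> legal
(2,4): no bracket -> illegal
(2,5): no bracket -> illegal
(3,5): flips 1 -> legal
(4,0): flips 1 -> legal
(4,2): no bracket -> illegal
(4,4): no bracket -> illegal
(4,5): flips 1 -> legal
(5,0): flips 1 -> legal
(5,1): no bracket -> illegal
(5,3): flips 1 -> legal
(5,4): flips 1 -> legal
W mobility = 8

Answer: B=5 W=8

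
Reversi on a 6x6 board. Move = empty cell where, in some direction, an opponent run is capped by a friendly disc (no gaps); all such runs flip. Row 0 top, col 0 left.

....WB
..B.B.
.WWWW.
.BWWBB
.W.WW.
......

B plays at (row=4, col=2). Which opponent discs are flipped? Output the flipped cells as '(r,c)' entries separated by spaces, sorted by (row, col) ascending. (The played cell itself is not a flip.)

Answer: (2,2) (3,2)

Derivation:
Dir NW: first cell 'B' (not opp) -> no flip
Dir N: opp run (3,2) (2,2) capped by B -> flip
Dir NE: opp run (3,3) (2,4), next='.' -> no flip
Dir W: opp run (4,1), next='.' -> no flip
Dir E: opp run (4,3) (4,4), next='.' -> no flip
Dir SW: first cell '.' (not opp) -> no flip
Dir S: first cell '.' (not opp) -> no flip
Dir SE: first cell '.' (not opp) -> no flip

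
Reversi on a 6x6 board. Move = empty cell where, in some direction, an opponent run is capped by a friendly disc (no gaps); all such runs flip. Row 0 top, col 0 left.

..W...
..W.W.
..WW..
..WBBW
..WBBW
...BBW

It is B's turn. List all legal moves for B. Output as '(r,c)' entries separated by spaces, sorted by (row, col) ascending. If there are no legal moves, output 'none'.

(0,1): flips 2 -> legal
(0,3): no bracket -> illegal
(0,4): no bracket -> illegal
(0,5): no bracket -> illegal
(1,1): flips 1 -> legal
(1,3): flips 1 -> legal
(1,5): no bracket -> illegal
(2,1): flips 1 -> legal
(2,4): no bracket -> illegal
(2,5): no bracket -> illegal
(3,1): flips 2 -> legal
(4,1): flips 1 -> legal
(5,1): flips 1 -> legal
(5,2): no bracket -> illegal

Answer: (0,1) (1,1) (1,3) (2,1) (3,1) (4,1) (5,1)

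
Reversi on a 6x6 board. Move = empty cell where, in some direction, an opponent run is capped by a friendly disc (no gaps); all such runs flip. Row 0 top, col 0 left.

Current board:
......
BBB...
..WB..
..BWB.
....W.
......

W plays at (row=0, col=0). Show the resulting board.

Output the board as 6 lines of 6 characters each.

Place W at (0,0); scan 8 dirs for brackets.
Dir NW: edge -> no flip
Dir N: edge -> no flip
Dir NE: edge -> no flip
Dir W: edge -> no flip
Dir E: first cell '.' (not opp) -> no flip
Dir SW: edge -> no flip
Dir S: opp run (1,0), next='.' -> no flip
Dir SE: opp run (1,1) capped by W -> flip
All flips: (1,1)

Answer: W.....
BWB...
..WB..
..BWB.
....W.
......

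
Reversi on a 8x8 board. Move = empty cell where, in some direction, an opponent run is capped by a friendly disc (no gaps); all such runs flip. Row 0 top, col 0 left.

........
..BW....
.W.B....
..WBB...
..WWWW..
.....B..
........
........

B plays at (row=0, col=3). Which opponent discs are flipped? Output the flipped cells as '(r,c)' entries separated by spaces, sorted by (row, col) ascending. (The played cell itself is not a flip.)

Answer: (1,3)

Derivation:
Dir NW: edge -> no flip
Dir N: edge -> no flip
Dir NE: edge -> no flip
Dir W: first cell '.' (not opp) -> no flip
Dir E: first cell '.' (not opp) -> no flip
Dir SW: first cell 'B' (not opp) -> no flip
Dir S: opp run (1,3) capped by B -> flip
Dir SE: first cell '.' (not opp) -> no flip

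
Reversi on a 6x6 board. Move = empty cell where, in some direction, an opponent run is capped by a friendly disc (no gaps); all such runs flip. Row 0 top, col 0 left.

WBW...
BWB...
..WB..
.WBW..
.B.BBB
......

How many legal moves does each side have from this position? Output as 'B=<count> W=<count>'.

-- B to move --
(0,3): flips 1 -> legal
(1,3): no bracket -> illegal
(2,0): no bracket -> illegal
(2,1): flips 3 -> legal
(2,4): no bracket -> illegal
(3,0): flips 1 -> legal
(3,4): flips 1 -> legal
(4,0): no bracket -> illegal
(4,2): no bracket -> illegal
B mobility = 4
-- W to move --
(0,3): no bracket -> illegal
(1,3): flips 2 -> legal
(1,4): no bracket -> illegal
(2,0): flips 1 -> legal
(2,1): no bracket -> illegal
(2,4): flips 1 -> legal
(3,0): no bracket -> illegal
(3,4): no bracket -> illegal
(3,5): no bracket -> illegal
(4,0): no bracket -> illegal
(4,2): flips 1 -> legal
(5,0): no bracket -> illegal
(5,1): flips 1 -> legal
(5,2): no bracket -> illegal
(5,3): flips 1 -> legal
(5,4): no bracket -> illegal
(5,5): flips 1 -> legal
W mobility = 7

Answer: B=4 W=7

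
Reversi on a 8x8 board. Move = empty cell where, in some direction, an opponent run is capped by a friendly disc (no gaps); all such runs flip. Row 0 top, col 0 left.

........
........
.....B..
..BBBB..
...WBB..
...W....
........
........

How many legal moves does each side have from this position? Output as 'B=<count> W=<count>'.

-- B to move --
(4,2): flips 1 -> legal
(5,2): flips 1 -> legal
(5,4): flips 1 -> legal
(6,2): flips 1 -> legal
(6,3): flips 2 -> legal
(6,4): no bracket -> illegal
B mobility = 5
-- W to move --
(1,4): no bracket -> illegal
(1,5): no bracket -> illegal
(1,6): flips 2 -> legal
(2,1): flips 1 -> legal
(2,2): no bracket -> illegal
(2,3): flips 1 -> legal
(2,4): no bracket -> illegal
(2,6): flips 2 -> legal
(3,1): no bracket -> illegal
(3,6): no bracket -> illegal
(4,1): no bracket -> illegal
(4,2): no bracket -> illegal
(4,6): flips 2 -> legal
(5,4): no bracket -> illegal
(5,5): no bracket -> illegal
(5,6): no bracket -> illegal
W mobility = 5

Answer: B=5 W=5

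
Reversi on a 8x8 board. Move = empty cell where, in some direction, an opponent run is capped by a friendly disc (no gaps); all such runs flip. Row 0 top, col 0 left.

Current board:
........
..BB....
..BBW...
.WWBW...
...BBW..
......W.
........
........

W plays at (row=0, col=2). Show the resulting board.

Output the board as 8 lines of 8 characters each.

Place W at (0,2); scan 8 dirs for brackets.
Dir NW: edge -> no flip
Dir N: edge -> no flip
Dir NE: edge -> no flip
Dir W: first cell '.' (not opp) -> no flip
Dir E: first cell '.' (not opp) -> no flip
Dir SW: first cell '.' (not opp) -> no flip
Dir S: opp run (1,2) (2,2) capped by W -> flip
Dir SE: opp run (1,3) capped by W -> flip
All flips: (1,2) (1,3) (2,2)

Answer: ..W.....
..WW....
..WBW...
.WWBW...
...BBW..
......W.
........
........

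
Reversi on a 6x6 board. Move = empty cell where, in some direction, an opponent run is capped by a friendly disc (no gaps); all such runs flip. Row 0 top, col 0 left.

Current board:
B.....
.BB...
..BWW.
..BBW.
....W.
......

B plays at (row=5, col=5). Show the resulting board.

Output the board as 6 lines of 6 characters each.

Answer: B.....
.BB...
..BWW.
..BBW.
....B.
.....B

Derivation:
Place B at (5,5); scan 8 dirs for brackets.
Dir NW: opp run (4,4) capped by B -> flip
Dir N: first cell '.' (not opp) -> no flip
Dir NE: edge -> no flip
Dir W: first cell '.' (not opp) -> no flip
Dir E: edge -> no flip
Dir SW: edge -> no flip
Dir S: edge -> no flip
Dir SE: edge -> no flip
All flips: (4,4)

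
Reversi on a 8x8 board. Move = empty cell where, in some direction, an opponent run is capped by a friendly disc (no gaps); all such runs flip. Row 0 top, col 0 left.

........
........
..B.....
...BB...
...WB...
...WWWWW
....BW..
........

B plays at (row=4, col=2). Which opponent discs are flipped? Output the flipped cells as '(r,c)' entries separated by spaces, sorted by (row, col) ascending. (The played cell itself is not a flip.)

Dir NW: first cell '.' (not opp) -> no flip
Dir N: first cell '.' (not opp) -> no flip
Dir NE: first cell 'B' (not opp) -> no flip
Dir W: first cell '.' (not opp) -> no flip
Dir E: opp run (4,3) capped by B -> flip
Dir SW: first cell '.' (not opp) -> no flip
Dir S: first cell '.' (not opp) -> no flip
Dir SE: opp run (5,3) capped by B -> flip

Answer: (4,3) (5,3)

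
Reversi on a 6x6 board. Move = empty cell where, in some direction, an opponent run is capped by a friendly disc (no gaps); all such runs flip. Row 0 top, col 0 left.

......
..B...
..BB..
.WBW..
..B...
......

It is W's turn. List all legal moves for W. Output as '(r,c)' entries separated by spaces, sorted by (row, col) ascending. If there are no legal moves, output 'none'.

Answer: (1,1) (1,3) (5,1) (5,3)

Derivation:
(0,1): no bracket -> illegal
(0,2): no bracket -> illegal
(0,3): no bracket -> illegal
(1,1): flips 1 -> legal
(1,3): flips 2 -> legal
(1,4): no bracket -> illegal
(2,1): no bracket -> illegal
(2,4): no bracket -> illegal
(3,4): no bracket -> illegal
(4,1): no bracket -> illegal
(4,3): no bracket -> illegal
(5,1): flips 1 -> legal
(5,2): no bracket -> illegal
(5,3): flips 1 -> legal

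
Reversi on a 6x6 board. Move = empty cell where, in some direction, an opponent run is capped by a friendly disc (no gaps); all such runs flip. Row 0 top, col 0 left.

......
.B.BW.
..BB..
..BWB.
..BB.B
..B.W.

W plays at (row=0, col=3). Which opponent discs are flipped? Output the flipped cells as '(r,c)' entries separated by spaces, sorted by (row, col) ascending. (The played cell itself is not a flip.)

Answer: (1,3) (2,3)

Derivation:
Dir NW: edge -> no flip
Dir N: edge -> no flip
Dir NE: edge -> no flip
Dir W: first cell '.' (not opp) -> no flip
Dir E: first cell '.' (not opp) -> no flip
Dir SW: first cell '.' (not opp) -> no flip
Dir S: opp run (1,3) (2,3) capped by W -> flip
Dir SE: first cell 'W' (not opp) -> no flip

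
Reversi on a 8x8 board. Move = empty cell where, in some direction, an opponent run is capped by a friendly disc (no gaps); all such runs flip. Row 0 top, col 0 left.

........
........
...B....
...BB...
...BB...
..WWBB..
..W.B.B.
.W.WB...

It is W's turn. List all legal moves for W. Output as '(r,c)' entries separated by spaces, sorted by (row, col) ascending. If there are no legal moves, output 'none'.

Answer: (1,3) (2,5) (3,5) (4,6) (5,6) (7,5)

Derivation:
(1,2): no bracket -> illegal
(1,3): flips 3 -> legal
(1,4): no bracket -> illegal
(2,2): no bracket -> illegal
(2,4): no bracket -> illegal
(2,5): flips 2 -> legal
(3,2): no bracket -> illegal
(3,5): flips 1 -> legal
(4,2): no bracket -> illegal
(4,5): no bracket -> illegal
(4,6): flips 2 -> legal
(5,6): flips 2 -> legal
(5,7): no bracket -> illegal
(6,3): no bracket -> illegal
(6,5): no bracket -> illegal
(6,7): no bracket -> illegal
(7,5): flips 2 -> legal
(7,6): no bracket -> illegal
(7,7): no bracket -> illegal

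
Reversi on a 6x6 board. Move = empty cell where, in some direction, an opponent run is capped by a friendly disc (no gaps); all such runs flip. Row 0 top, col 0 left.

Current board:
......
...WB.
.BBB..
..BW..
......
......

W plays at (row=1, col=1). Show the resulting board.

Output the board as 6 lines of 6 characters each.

Answer: ......
.W.WB.
.BWB..
..BW..
......
......

Derivation:
Place W at (1,1); scan 8 dirs for brackets.
Dir NW: first cell '.' (not opp) -> no flip
Dir N: first cell '.' (not opp) -> no flip
Dir NE: first cell '.' (not opp) -> no flip
Dir W: first cell '.' (not opp) -> no flip
Dir E: first cell '.' (not opp) -> no flip
Dir SW: first cell '.' (not opp) -> no flip
Dir S: opp run (2,1), next='.' -> no flip
Dir SE: opp run (2,2) capped by W -> flip
All flips: (2,2)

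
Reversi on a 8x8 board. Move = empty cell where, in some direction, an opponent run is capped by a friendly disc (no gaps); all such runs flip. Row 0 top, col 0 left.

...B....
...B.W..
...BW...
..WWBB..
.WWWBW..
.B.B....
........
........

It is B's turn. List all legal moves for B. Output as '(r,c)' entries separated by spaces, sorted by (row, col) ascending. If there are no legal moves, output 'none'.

Answer: (0,6) (1,4) (2,2) (2,5) (3,1) (4,0) (4,6) (5,0) (5,2) (5,5) (5,6)

Derivation:
(0,4): no bracket -> illegal
(0,5): no bracket -> illegal
(0,6): flips 4 -> legal
(1,4): flips 1 -> legal
(1,6): no bracket -> illegal
(2,1): no bracket -> illegal
(2,2): flips 1 -> legal
(2,5): flips 1 -> legal
(2,6): no bracket -> illegal
(3,0): no bracket -> illegal
(3,1): flips 4 -> legal
(3,6): no bracket -> illegal
(4,0): flips 3 -> legal
(4,6): flips 1 -> legal
(5,0): flips 2 -> legal
(5,2): flips 1 -> legal
(5,4): no bracket -> illegal
(5,5): flips 1 -> legal
(5,6): flips 1 -> legal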